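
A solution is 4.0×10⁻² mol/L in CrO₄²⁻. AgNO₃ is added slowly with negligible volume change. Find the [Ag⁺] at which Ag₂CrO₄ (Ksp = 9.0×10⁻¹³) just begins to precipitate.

4.7×10⁻⁶ M

The threshold for precipitation is Q = Ksp.
Ag₂CrO₄(s) ⇌ 2 Ag⁺(aq) + CrO₄²⁻(aq)
Ksp = [Ag⁺]^2[CrO₄²⁻] = [Ag⁺]^2(4.0×10⁻²)
[Ag⁺]^2 = 9.0×10⁻¹³ / (4.0×10⁻²) = 2.3×10⁻¹¹
[Ag⁺] = 4.7×10⁻⁶ mol/L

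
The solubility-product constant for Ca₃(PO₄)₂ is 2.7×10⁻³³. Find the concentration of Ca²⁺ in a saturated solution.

3.6×10⁻⁷ M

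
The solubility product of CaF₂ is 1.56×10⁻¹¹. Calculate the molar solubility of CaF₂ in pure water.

CaF₂(s) ⇌ Ca²⁺(aq) + 2 F⁻(aq)
With molar solubility s: [Ca²⁺] = s, [F⁻] = 2s.
Ksp = [Ca²⁺][F⁻]^2 = s · (2s)^2 = 4s^3
4s^3 = 1.56×10⁻¹¹  ⇒  s^3 = 3.90×10⁻¹²
Taking the 3rd root, s = 1.57×10⁻⁴ mol/L.

1.57×10⁻⁴ M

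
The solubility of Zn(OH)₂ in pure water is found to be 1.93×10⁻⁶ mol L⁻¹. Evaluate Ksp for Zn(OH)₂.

Zn(OH)₂(s) ⇌ Zn²⁺(aq) + 2 OH⁻(aq)
Let s be the molar solubility. Then [Zn²⁺] = s and [OH⁻] = 2s.
Ksp = [Zn²⁺][OH⁻]^2 = s · (2s)^2 = 4s^3
Ksp = 4 × (1.93×10⁻⁶)^3 = 2.88×10⁻¹⁷

Ksp = 2.88×10⁻¹⁷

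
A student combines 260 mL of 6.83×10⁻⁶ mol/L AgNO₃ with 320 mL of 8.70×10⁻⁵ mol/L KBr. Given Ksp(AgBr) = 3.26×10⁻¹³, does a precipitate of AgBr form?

After mixing, V = 260 mL + 320 mL = 580 mL.
[Ag⁺] = (6.83×10⁻⁶)(260)/580 = 3.06×10⁻⁶ mol/L
[Br⁻] = (8.70×10⁻⁵)(320)/580 = 4.80×10⁻⁵ mol/L
Q = [Ag⁺][Br⁻] = 1.47×10⁻¹⁰
Since Q (1.47×10⁻¹⁰) exceeds Ksp (3.26×10⁻¹³), AgBr will precipitate.

Yes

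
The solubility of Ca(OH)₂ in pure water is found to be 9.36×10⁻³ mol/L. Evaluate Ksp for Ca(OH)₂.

Ca(OH)₂(s) ⇌ Ca²⁺(aq) + 2 OH⁻(aq)
Call the molar solubility s, so that [Ca²⁺] = s and [OH⁻] = 2s.
Ksp = [Ca²⁺][OH⁻]^2 = s · (2s)^2 = 4s^3
Ksp = 4 × (9.36×10⁻³)^3 = 3.28×10⁻⁶

Ksp = 3.28×10⁻⁶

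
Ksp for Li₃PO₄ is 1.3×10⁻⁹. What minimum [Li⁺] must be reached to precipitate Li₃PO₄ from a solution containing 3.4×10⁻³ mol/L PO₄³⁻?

7.3×10⁻³ M

A salt starts to precipitate once the ion product Q reaches its Ksp.
Li₃PO₄(s) ⇌ 3 Li⁺(aq) + PO₄³⁻(aq)
Ksp = [Li⁺]^3[PO₄³⁻] = [Li⁺]^3(3.4×10⁻³)
[Li⁺]^3 = 1.3×10⁻⁹ / (3.4×10⁻³) = 3.8×10⁻⁷
[Li⁺] = 7.3×10⁻³ mol/L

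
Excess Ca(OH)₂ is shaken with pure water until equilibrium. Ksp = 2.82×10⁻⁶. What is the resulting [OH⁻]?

Ca(OH)₂(s) ⇌ Ca²⁺(aq) + 2 OH⁻(aq)
If s mol/L of Ca(OH)₂ dissolves, [Ca²⁺] = s and [OH⁻] = 2s.
Ksp = [Ca²⁺][OH⁻]^2 = s · (2s)^2 = 4s^3 = 2.82×10⁻⁶
s = 8.90×10⁻³ M
[OH⁻] = 2s = 1.78×10⁻² M

1.78×10⁻² M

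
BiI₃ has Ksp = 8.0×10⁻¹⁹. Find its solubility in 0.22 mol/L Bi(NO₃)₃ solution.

BiI₃(s) ⇌ Bi³⁺(aq) + 3 I⁻(aq)
Bi³⁺ is already present at 0.22 mol/L. If s mol/L of BiI₃ dissolves, [I⁻] = 3s while [Bi³⁺] ≈ 0.22 mol/L.
Ksp = [Bi³⁺][I⁻]^3 = (0.22)(3s)^3
(3s)^3 = 8.0×10⁻¹⁹ / (0.22) = 3.6×10⁻¹⁸
s = 5.1×10⁻⁷ mol/L

5.1×10⁻⁷ M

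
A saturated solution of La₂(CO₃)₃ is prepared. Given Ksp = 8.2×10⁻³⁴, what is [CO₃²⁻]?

La₂(CO₃)₃(s) ⇌ 2 La³⁺(aq) + 3 CO₃²⁻(aq)
If s mol/L of La₂(CO₃)₃ dissolves, [La³⁺] = 2s and [CO₃²⁻] = 3s.
Ksp = [La³⁺]^2[CO₃²⁻]^3 = (2s)^2 · (3s)^3 = 108s^5 = 8.2×10⁻³⁴
s = 9.5×10⁻⁸ M
[CO₃²⁻] = 3s = 2.8×10⁻⁷ M

2.8×10⁻⁷ M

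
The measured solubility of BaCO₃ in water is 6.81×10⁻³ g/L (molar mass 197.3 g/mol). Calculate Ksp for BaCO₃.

Molar solubility s = (6.81×10⁻³ g/L) / (197.3 g/mol) = 3.4516×10⁻⁵ mol/L
BaCO₃(s) ⇌ Ba²⁺(aq) + CO₃²⁻(aq)
Let s be the molar solubility. Then [Ba²⁺] = s and [CO₃²⁻] = s.
Ksp = [Ba²⁺][CO₃²⁻] = s · s = s^2
Ksp = (3.4516×10⁻⁵)^2 = 1.19×10⁻⁹

Ksp = 1.19×10⁻⁹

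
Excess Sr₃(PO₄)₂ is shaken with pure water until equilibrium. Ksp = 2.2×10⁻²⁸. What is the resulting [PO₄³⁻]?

Sr₃(PO₄)₂(s) ⇌ 3 Sr²⁺(aq) + 2 PO₄³⁻(aq)
Let s be the molar solubility. Then [Sr²⁺] = 3s and [PO₄³⁻] = 2s.
Ksp = [Sr²⁺]^3[PO₄³⁻]^2 = (3s)^3 · (2s)^2 = 108s^5 = 2.2×10⁻²⁸
s = 1.2×10⁻⁶ mol/L
[PO₄³⁻] = 2s = 2.3×10⁻⁶ mol/L

2.3×10⁻⁶ M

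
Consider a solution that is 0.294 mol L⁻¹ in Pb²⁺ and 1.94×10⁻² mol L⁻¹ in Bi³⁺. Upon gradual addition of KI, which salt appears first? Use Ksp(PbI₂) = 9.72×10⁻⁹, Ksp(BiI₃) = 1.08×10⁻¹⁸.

BiI₃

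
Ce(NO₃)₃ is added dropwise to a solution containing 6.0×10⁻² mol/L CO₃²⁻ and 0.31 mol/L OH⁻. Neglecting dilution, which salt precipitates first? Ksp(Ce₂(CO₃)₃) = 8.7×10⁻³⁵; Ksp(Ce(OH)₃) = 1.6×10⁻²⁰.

Ce(OH)₃

Precipitation of each salt begins when its ion product equals Ksp.
For Ce₂(CO₃)₃: [Ce³⁺] = (Ksp/[CO₃²⁻]^3)^(1/2) = 6.3×10⁻¹⁶ mol/L
For Ce(OH)₃: [Ce³⁺] = (Ksp/[OH⁻]^3) = 5.4×10⁻¹⁹ mol/L
Ce(OH)₃ requires the lower [Ce³⁺], so it precipitates first.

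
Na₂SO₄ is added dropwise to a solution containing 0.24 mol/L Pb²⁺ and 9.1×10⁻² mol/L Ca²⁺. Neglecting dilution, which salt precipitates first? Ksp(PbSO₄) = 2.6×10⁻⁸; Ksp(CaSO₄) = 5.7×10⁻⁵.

PbSO₄

Each salt precipitates once Q = Ksp for that salt.
For PbSO₄: [SO₄²⁻] = (Ksp/[Pb²⁺]) = 1.1×10⁻⁷ mol/L
For CaSO₄: [SO₄²⁻] = (Ksp/[Ca²⁺]) = 6.3×10⁻⁴ mol/L
PbSO₄ requires the lower [SO₄²⁻], so it precipitates first.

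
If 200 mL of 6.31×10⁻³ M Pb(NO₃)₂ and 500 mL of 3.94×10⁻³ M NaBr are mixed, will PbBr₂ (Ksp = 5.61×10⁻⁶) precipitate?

No

After mixing, V = 200 mL + 500 mL = 700 mL.
[Pb²⁺] = (6.31×10⁻³)(200)/700 = 1.80×10⁻³ M
[Br⁻] = (3.94×10⁻³)(500)/700 = 2.81×10⁻³ M
Q = [Pb²⁺][Br⁻]^2 = 1.43×10⁻⁸
Since Q (1.43×10⁻⁸) is less than Ksp (5.61×10⁻⁶), no PbBr₂ precipitates.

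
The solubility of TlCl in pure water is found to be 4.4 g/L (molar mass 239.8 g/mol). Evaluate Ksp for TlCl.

Molar solubility s = (4.4 g/L) / (239.8 g/mol) = 1.835×10⁻² mol/L
TlCl(s) ⇌ Tl⁺(aq) + Cl⁻(aq)
Call the molar solubility s, so that [Tl⁺] = s and [Cl⁻] = s.
Ksp = [Tl⁺][Cl⁻] = s · s = s^2
Ksp = (1.835×10⁻²)^2 = 3.4×10⁻⁴

Ksp = 3.4×10⁻⁴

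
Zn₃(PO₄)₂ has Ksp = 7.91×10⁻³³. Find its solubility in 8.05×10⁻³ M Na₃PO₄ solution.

Zn₃(PO₄)₂(s) ⇌ 3 Zn²⁺(aq) + 2 PO₄³⁻(aq)
Let s be the solubility of Zn₃(PO₄)₂ here. The common ion gives [PO₄³⁻] ≈ 8.05×10⁻³ M, and [Zn²⁺] = 3s.
Ksp = [Zn²⁺]^3[PO₄³⁻]^2 = (3s)^3(8.05×10⁻³)^2
(3s)^3 = 7.91×10⁻³³ / (8.05×10⁻³)^2 = 1.22×10⁻²⁸
s = 1.65×10⁻¹⁰ M

1.65×10⁻¹⁰ M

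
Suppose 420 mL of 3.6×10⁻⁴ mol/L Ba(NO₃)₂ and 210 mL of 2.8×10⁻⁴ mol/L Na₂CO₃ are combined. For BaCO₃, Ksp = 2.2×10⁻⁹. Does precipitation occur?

Yes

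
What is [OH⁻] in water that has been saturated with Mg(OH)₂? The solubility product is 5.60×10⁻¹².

Mg(OH)₂(s) ⇌ Mg²⁺(aq) + 2 OH⁻(aq)
With molar solubility s: [Mg²⁺] = s, [OH⁻] = 2s.
Ksp = [Mg²⁺][OH⁻]^2 = s · (2s)^2 = 4s^3 = 5.60×10⁻¹²
s = 1.12×10⁻⁴ M
[OH⁻] = 2s = 2.24×10⁻⁴ M

2.24×10⁻⁴ M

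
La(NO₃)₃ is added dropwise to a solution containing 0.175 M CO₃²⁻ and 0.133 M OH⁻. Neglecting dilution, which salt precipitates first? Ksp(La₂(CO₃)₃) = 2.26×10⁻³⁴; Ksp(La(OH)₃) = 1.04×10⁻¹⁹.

Precipitation begins when Q = Ksp.
For La₂(CO₃)₃: [La³⁺] = (Ksp/[CO₃²⁻]^3)^(1/2) = 2.05×10⁻¹⁶ M
For La(OH)₃: [La³⁺] = (Ksp/[OH⁻]^3) = 4.42×10⁻¹⁷ M
La(OH)₃ requires the lower [La³⁺], so it precipitates first.

La(OH)₃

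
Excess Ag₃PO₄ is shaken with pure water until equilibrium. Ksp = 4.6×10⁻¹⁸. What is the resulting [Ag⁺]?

6.1×10⁻⁵ M

Ag₃PO₄(s) ⇌ 3 Ag⁺(aq) + PO₄³⁻(aq)
With molar solubility s: [Ag⁺] = 3s, [PO₄³⁻] = s.
Ksp = [Ag⁺]^3[PO₄³⁻] = (3s)^3 · s = 27s^4 = 4.6×10⁻¹⁸
s = 2.0×10⁻⁵ mol L⁻¹
[Ag⁺] = 3s = 6.1×10⁻⁵ mol L⁻¹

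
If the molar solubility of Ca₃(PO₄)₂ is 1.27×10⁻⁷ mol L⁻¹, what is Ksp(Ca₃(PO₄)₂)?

Ksp = 3.57×10⁻³³

Ca₃(PO₄)₂(s) ⇌ 3 Ca²⁺(aq) + 2 PO₄³⁻(aq)
For each mole of Ca₃(PO₄)₂ that dissolves per liter, [Ca²⁺] = 3s and [PO₄³⁻] = 2s; let s denote this solubility.
Ksp = [Ca²⁺]^3[PO₄³⁻]^2 = (3s)^3 · (2s)^2 = 108s^5
Ksp = 108 × (1.27×10⁻⁷)^5 = 3.57×10⁻³³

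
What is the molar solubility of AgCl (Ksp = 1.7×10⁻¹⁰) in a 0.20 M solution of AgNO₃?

8.5×10⁻¹⁰ M

AgCl(s) ⇌ Ag⁺(aq) + Cl⁻(aq)
With Ag⁺ already at 0.20 M and s small, take [Ag⁺] ≈ 0.20 M and [Cl⁻] = s.
Ksp = [Ag⁺][Cl⁻] = (0.20)s
s = 1.7×10⁻¹⁰ / (0.20) = 8.5×10⁻¹⁰
s = 8.5×10⁻¹⁰ M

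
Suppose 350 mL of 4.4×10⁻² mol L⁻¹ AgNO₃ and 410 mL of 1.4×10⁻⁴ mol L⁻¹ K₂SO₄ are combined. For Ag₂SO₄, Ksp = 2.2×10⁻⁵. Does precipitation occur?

No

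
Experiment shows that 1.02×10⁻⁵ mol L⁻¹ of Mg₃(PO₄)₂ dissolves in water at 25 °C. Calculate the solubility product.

Ksp = 1.19×10⁻²³

Mg₃(PO₄)₂(s) ⇌ 3 Mg²⁺(aq) + 2 PO₄³⁻(aq)
If s mol/L of Mg₃(PO₄)₂ dissolves, [Mg²⁺] = 3s and [PO₄³⁻] = 2s.
Ksp = [Mg²⁺]^3[PO₄³⁻]^2 = (3s)^3 · (2s)^2 = 108s^5
Ksp = 108 × (1.02×10⁻⁵)^5 = 1.19×10⁻²³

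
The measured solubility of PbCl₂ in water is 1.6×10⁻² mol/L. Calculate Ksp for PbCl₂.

PbCl₂(s) ⇌ Pb²⁺(aq) + 2 Cl⁻(aq)
If s mol/L of PbCl₂ dissolves, [Pb²⁺] = s and [Cl⁻] = 2s.
Ksp = [Pb²⁺][Cl⁻]^2 = s · (2s)^2 = 4s^3
Ksp = 4 × (1.6×10⁻²)^3 = 1.6×10⁻⁵

Ksp = 1.6×10⁻⁵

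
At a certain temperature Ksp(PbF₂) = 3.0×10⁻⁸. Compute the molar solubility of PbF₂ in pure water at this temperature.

2.0×10⁻³ M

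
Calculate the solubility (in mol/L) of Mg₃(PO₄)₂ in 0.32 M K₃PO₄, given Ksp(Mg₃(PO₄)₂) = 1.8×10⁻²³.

1.9×10⁻⁸ M

Mg₃(PO₄)₂(s) ⇌ 3 Mg²⁺(aq) + 2 PO₄³⁻(aq)
The solution already contains PO₄³⁻ at 0.32 M. Let s be the molar solubility of Mg₃(PO₄)₂.
[PO₄³⁻] ≈ 0.32 M (common ion dominates); [Mg²⁺] = 3s.
Ksp = [Mg²⁺]^3[PO₄³⁻]^2 = (3s)^3(0.32)^2
(3s)^3 = 1.8×10⁻²³ / (0.32)^2 = 1.8×10⁻²²
s = 1.9×10⁻⁸ M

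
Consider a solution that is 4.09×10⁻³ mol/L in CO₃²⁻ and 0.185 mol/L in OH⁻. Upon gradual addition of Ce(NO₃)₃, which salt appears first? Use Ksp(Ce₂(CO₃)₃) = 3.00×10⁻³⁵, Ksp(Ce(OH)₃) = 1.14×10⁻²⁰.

Each salt precipitates once Q = Ksp for that salt.
For Ce₂(CO₃)₃: [Ce³⁺] = (Ksp/[CO₃²⁻]^3)^(1/2) = 2.09×10⁻¹⁴ mol/L
For Ce(OH)₃: [Ce³⁺] = (Ksp/[OH⁻]^3) = 1.80×10⁻¹⁸ mol/L
Since Ce(OH)₃ needs less Ce³⁺ to reach saturation, it precipitates first.

Ce(OH)₃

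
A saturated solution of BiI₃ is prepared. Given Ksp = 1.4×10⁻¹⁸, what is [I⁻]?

BiI₃(s) ⇌ Bi³⁺(aq) + 3 I⁻(aq)
With molar solubility s: [Bi³⁺] = s, [I⁻] = 3s.
Ksp = [Bi³⁺][I⁻]^3 = s · (3s)^3 = 27s^4 = 1.4×10⁻¹⁸
s = 1.5×10⁻⁵ mol/L
[I⁻] = 3s = 4.5×10⁻⁵ mol/L

4.5×10⁻⁵ M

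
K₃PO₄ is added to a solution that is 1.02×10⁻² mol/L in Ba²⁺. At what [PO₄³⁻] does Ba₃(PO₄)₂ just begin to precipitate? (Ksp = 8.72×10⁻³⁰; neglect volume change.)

Each salt precipitates once Q = Ksp for that salt.
Ba₃(PO₄)₂(s) ⇌ 3 Ba²⁺(aq) + 2 PO₄³⁻(aq)
Ksp = [Ba²⁺]^3[PO₄³⁻]^2 = [PO₄³⁻]^2(1.02×10⁻²)^3
[PO₄³⁻]^2 = 8.72×10⁻³⁰ / (1.02×10⁻²)^3 = 8.22×10⁻²⁴
[PO₄³⁻] = 2.87×10⁻¹² mol/L

2.87×10⁻¹² M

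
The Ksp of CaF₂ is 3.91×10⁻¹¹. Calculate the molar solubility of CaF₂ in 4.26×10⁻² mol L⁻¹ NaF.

CaF₂(s) ⇌ Ca²⁺(aq) + 2 F⁻(aq)
The solution already contains F⁻ at 4.26×10⁻² mol L⁻¹. Let s be the molar solubility of CaF₂.
[F⁻] ≈ 4.26×10⁻² mol L⁻¹ (common ion dominates); [Ca²⁺] = s.
Ksp = [Ca²⁺][F⁻]^2 = s(4.26×10⁻²)^2
s = 3.91×10⁻¹¹ / (4.26×10⁻²)^2 = 2.15×10⁻⁸
s = 2.15×10⁻⁸ mol L⁻¹

2.15×10⁻⁸ M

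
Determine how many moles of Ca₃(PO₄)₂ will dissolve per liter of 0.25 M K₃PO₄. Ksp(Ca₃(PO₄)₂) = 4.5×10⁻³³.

1.4×10⁻¹¹ M

Ca₃(PO₄)₂(s) ⇌ 3 Ca²⁺(aq) + 2 PO₄³⁻(aq)
Let s be the solubility of Ca₃(PO₄)₂ here. The common ion gives [PO₄³⁻] ≈ 0.25 M, and [Ca²⁺] = 3s.
Ksp = [Ca²⁺]^3[PO₄³⁻]^2 = (3s)^3(0.25)^2
(3s)^3 = 4.5×10⁻³³ / (0.25)^2 = 7.2×10⁻³²
s = 1.4×10⁻¹¹ M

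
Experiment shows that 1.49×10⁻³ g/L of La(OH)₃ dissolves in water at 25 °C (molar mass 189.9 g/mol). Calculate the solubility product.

s = (1.49×10⁻³ g L⁻¹)/(189.9 g mol⁻¹) = 7.8462×10⁻⁶ M
La(OH)₃(s) ⇌ La³⁺(aq) + 3 OH⁻(aq)
Call the molar solubility s, so that [La³⁺] = s and [OH⁻] = 3s.
Ksp = [La³⁺][OH⁻]^3 = s · (3s)^3 = 27s^4
Ksp = 27 × (7.8462×10⁻⁶)^4 = 1.02×10⁻¹⁹

Ksp = 1.02×10⁻¹⁹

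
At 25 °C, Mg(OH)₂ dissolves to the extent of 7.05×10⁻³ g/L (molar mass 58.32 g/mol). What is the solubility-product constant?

Ksp = 7.07×10⁻¹²

s = (7.05×10⁻³ g L⁻¹)/(58.32 g mol⁻¹) = 1.2088×10⁻⁴ M
Mg(OH)₂(s) ⇌ Mg²⁺(aq) + 2 OH⁻(aq)
Call the molar solubility s, so that [Mg²⁺] = s and [OH⁻] = 2s.
Ksp = [Mg²⁺][OH⁻]^2 = s · (2s)^2 = 4s^3
Ksp = 4 × (1.2088×10⁻⁴)^3 = 7.07×10⁻¹²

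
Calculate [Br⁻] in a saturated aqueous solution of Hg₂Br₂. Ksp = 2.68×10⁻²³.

3.77×10⁻⁸ M

Hg₂Br₂(s) ⇌ Hg₂²⁺(aq) + 2 Br⁻(aq)
Let s be the molar solubility. Then [Hg₂²⁺] = s and [Br⁻] = 2s.
Ksp = [Hg₂²⁺][Br⁻]^2 = s · (2s)^2 = 4s^3 = 2.68×10⁻²³
s = 1.89×10⁻⁸ mol/L
[Br⁻] = 2s = 3.77×10⁻⁸ mol/L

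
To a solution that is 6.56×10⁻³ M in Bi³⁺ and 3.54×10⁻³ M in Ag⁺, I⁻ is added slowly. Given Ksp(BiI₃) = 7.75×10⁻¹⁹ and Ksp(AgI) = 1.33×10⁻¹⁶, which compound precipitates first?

AgI

Each salt precipitates once Q = Ksp for that salt.
For BiI₃: [I⁻] = (Ksp/[Bi³⁺])^(1/3) = 4.91×10⁻⁶ M
For AgI: [I⁻] = (Ksp/[Ag⁺]) = 3.76×10⁻¹⁴ M
The smaller threshold [I⁻] is reached first, so AgI precipitates first.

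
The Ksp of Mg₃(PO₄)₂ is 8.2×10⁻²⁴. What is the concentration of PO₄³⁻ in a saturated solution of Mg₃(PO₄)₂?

Mg₃(PO₄)₂(s) ⇌ 3 Mg²⁺(aq) + 2 PO₄³⁻(aq)
Let s be the molar solubility. Then [Mg²⁺] = 3s and [PO₄³⁻] = 2s.
Ksp = [Mg²⁺]^3[PO₄³⁻]^2 = (3s)^3 · (2s)^2 = 108s^5 = 8.2×10⁻²⁴
s = 9.5×10⁻⁶ mol/L
[PO₄³⁻] = 2s = 1.9×10⁻⁵ mol/L

1.9×10⁻⁵ M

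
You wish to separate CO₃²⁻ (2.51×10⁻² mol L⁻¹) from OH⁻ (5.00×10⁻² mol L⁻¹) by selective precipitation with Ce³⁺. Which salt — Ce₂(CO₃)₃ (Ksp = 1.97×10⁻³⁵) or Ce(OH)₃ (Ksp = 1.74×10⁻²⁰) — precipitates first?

Ce(OH)₃

Each salt precipitates once Q = Ksp for that salt.
For Ce₂(CO₃)₃: [Ce³⁺] = (Ksp/[CO₃²⁻]^3)^(1/2) = 1.12×10⁻¹⁵ mol L⁻¹
For Ce(OH)₃: [Ce³⁺] = (Ksp/[OH⁻]^3) = 1.39×10⁻¹⁶ mol L⁻¹
Ce(OH)₃ requires the lower [Ce³⁺], so it precipitates first.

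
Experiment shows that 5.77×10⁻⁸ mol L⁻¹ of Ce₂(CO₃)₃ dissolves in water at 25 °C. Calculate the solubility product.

Ksp = 6.91×10⁻³⁵

Ce₂(CO₃)₃(s) ⇌ 2 Ce³⁺(aq) + 3 CO₃²⁻(aq)
With molar solubility s: [Ce³⁺] = 2s, [CO₃²⁻] = 3s.
Ksp = [Ce³⁺]^2[CO₃²⁻]^3 = (2s)^2 · (3s)^3 = 108s^5
Ksp = 108 × (5.77×10⁻⁸)^5 = 6.91×10⁻³⁵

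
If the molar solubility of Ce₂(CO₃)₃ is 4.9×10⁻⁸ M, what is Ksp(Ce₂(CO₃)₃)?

Ce₂(CO₃)₃(s) ⇌ 2 Ce³⁺(aq) + 3 CO₃²⁻(aq)
Let s be the molar solubility. Then [Ce³⁺] = 2s and [CO₃²⁻] = 3s.
Ksp = [Ce³⁺]^2[CO₃²⁻]^3 = (2s)^2 · (3s)^3 = 108s^5
Ksp = 108 × (4.9×10⁻⁸)^5 = 3.1×10⁻³⁵

Ksp = 3.1×10⁻³⁵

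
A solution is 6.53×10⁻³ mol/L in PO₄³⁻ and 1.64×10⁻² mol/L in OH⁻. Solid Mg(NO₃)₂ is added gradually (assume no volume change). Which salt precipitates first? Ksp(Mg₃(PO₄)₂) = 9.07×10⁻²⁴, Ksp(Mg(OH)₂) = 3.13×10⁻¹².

Precipitation of each salt begins when its ion product equals Ksp.
For Mg₃(PO₄)₂: [Mg²⁺] = (Ksp/[PO₄³⁻]^2)^(1/3) = 5.97×10⁻⁷ mol/L
For Mg(OH)₂: [Mg²⁺] = (Ksp/[OH⁻]^2) = 1.16×10⁻⁸ mol/L
Since Mg(OH)₂ needs less Mg²⁺ to reach saturation, it precipitates first.

Mg(OH)₂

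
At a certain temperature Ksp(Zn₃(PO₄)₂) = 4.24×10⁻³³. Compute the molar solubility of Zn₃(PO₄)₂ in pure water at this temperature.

1.31×10⁻⁷ M

Zn₃(PO₄)₂(s) ⇌ 3 Zn²⁺(aq) + 2 PO₄³⁻(aq)
With molar solubility s: [Zn²⁺] = 3s, [PO₄³⁻] = 2s.
Ksp = [Zn²⁺]^3[PO₄³⁻]^2 = (3s)^3 · (2s)^2 = 108s^5
108s^5 = 4.24×10⁻³³  ⇒  s^5 = 3.93×10⁻³⁵
s = (3.93×10⁻³⁵)^(1/5) = 1.31×10⁻⁷ mol L⁻¹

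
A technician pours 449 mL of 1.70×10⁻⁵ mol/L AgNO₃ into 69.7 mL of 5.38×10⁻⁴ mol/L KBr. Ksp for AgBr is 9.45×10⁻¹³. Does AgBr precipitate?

Yes

The combined volume is 518.7 mL.
[Ag⁺] = (1.70×10⁻⁵)(449)/518.7 = 1.47×10⁻⁵ mol/L
[Br⁻] = (5.38×10⁻⁴)(69.7)/518.7 = 7.23×10⁻⁵ mol/L
Q = [Ag⁺][Br⁻] = 1.06×10⁻⁹
Since Q (1.06×10⁻⁹) exceeds Ksp (9.45×10⁻¹³), AgBr will precipitate.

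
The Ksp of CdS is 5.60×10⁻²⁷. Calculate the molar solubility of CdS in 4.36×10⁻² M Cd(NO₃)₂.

1.28×10⁻²⁵ M

CdS(s) ⇌ Cd²⁺(aq) + S²⁻(aq)
Cd²⁺ is already present at 4.36×10⁻² M. If s mol/L of CdS dissolves, [S²⁻] = s while [Cd²⁺] ≈ 4.36×10⁻² M.
Ksp = [Cd²⁺][S²⁻] = (4.36×10⁻²)s
s = 5.60×10⁻²⁷ / (4.36×10⁻²) = 1.28×10⁻²⁵
s = 1.28×10⁻²⁵ M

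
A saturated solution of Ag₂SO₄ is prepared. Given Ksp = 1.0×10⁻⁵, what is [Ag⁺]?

Ag₂SO₄(s) ⇌ 2 Ag⁺(aq) + SO₄²⁻(aq)
With molar solubility s: [Ag⁺] = 2s, [SO₄²⁻] = s.
Ksp = [Ag⁺]^2[SO₄²⁻] = (2s)^2 · s = 4s^3 = 1.0×10⁻⁵
s = 1.4×10⁻² mol/L
[Ag⁺] = 2s = 2.7×10⁻² mol/L

2.7×10⁻² M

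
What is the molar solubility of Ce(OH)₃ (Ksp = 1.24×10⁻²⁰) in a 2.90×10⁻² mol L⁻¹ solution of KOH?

5.08×10⁻¹⁶ M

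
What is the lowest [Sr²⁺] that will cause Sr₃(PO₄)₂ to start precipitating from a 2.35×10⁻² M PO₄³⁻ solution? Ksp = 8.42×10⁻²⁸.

1.15×10⁻⁸ M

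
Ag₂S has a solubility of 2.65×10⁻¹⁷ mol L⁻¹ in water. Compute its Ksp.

Ksp = 7.44×10⁻⁵⁰

Ag₂S(s) ⇌ 2 Ag⁺(aq) + S²⁻(aq)
If s mol/L of Ag₂S dissolves, [Ag⁺] = 2s and [S²⁻] = s.
Ksp = [Ag⁺]^2[S²⁻] = (2s)^2 · s = 4s^3
Ksp = 4 × (2.65×10⁻¹⁷)^3 = 7.44×10⁻⁵⁰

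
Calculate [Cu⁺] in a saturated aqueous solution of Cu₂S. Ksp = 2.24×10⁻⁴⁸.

1.65×10⁻¹⁶ M

Cu₂S(s) ⇌ 2 Cu⁺(aq) + S²⁻(aq)
With molar solubility s: [Cu⁺] = 2s, [S²⁻] = s.
Ksp = [Cu⁺]^2[S²⁻] = (2s)^2 · s = 4s^3 = 2.24×10⁻⁴⁸
s = 8.24×10⁻¹⁷ mol/L
[Cu⁺] = 2s = 1.65×10⁻¹⁶ mol/L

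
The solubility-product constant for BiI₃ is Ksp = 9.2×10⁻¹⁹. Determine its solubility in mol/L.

1.4×10⁻⁵ M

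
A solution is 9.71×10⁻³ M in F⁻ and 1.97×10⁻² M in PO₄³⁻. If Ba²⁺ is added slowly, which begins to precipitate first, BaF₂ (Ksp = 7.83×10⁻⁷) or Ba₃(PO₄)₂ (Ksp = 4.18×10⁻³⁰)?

Ba₃(PO₄)₂

Precipitation begins when Q = Ksp.
For BaF₂: [Ba²⁺] = (Ksp/[F⁻]^2) = 8.30×10⁻³ M
For Ba₃(PO₄)₂: [Ba²⁺] = (Ksp/[PO₄³⁻]^2)^(1/3) = 2.21×10⁻⁹ M
Since Ba₃(PO₄)₂ needs less Ba²⁺ to reach saturation, it precipitates first.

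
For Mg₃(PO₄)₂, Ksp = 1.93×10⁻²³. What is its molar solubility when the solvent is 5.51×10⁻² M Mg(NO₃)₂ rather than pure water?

1.70×10⁻¹⁰ M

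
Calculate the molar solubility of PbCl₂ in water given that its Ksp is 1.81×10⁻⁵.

1.65×10⁻² M

PbCl₂(s) ⇌ Pb²⁺(aq) + 2 Cl⁻(aq)
Call the molar solubility s, so that [Pb²⁺] = s and [Cl⁻] = 2s.
Ksp = [Pb²⁺][Cl⁻]^2 = s · (2s)^2 = 4s^3
4s^3 = 1.81×10⁻⁵  ⇒  s^3 = 4.53×10⁻⁶
Taking the 3rd root, s = 1.65×10⁻² M.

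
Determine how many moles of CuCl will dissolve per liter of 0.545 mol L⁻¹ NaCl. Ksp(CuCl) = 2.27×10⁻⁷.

4.17×10⁻⁷ M

CuCl(s) ⇌ Cu⁺(aq) + Cl⁻(aq)
Let s be the solubility of CuCl here. The common ion gives [Cl⁻] ≈ 0.545 mol L⁻¹, and [Cu⁺] = s.
Ksp = [Cu⁺][Cl⁻] = s(0.545)
s = 2.27×10⁻⁷ / (0.545) = 4.17×10⁻⁷
s = 4.17×10⁻⁷ mol L⁻¹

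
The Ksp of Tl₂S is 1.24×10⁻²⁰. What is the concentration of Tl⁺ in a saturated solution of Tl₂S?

2.92×10⁻⁷ M

Tl₂S(s) ⇌ 2 Tl⁺(aq) + S²⁻(aq)
Let s be the molar solubility. Then [Tl⁺] = 2s and [S²⁻] = s.
Ksp = [Tl⁺]^2[S²⁻] = (2s)^2 · s = 4s^3 = 1.24×10⁻²⁰
s = 1.46×10⁻⁷ mol/L
[Tl⁺] = 2s = 2.92×10⁻⁷ mol/L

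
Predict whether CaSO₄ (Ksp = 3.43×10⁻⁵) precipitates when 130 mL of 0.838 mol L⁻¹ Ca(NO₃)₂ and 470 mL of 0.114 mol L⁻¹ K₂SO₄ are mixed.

The combined volume is 600 mL.
[Ca²⁺] = (0.838)(130)/600 = 0.182 mol L⁻¹
[SO₄²⁻] = (0.114)(470)/600 = 8.93×10⁻² mol L⁻¹
Q = [Ca²⁺][SO₄²⁻] = 1.62×10⁻²
Since Q (1.62×10⁻²) exceeds Ksp (3.43×10⁻⁵), CaSO₄ will precipitate.

Yes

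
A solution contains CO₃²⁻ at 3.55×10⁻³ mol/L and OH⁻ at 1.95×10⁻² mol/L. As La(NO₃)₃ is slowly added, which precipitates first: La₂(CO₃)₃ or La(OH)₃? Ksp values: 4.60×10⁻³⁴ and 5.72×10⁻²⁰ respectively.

The threshold for precipitation is Q = Ksp.
For La₂(CO₃)₃: [La³⁺] = (Ksp/[CO₃²⁻]^3)^(1/2) = 1.01×10⁻¹³ mol/L
For La(OH)₃: [La³⁺] = (Ksp/[OH⁻]^3) = 7.71×10⁻¹⁵ mol/L
Since La(OH)₃ needs less La³⁺ to reach saturation, it precipitates first.

La(OH)₃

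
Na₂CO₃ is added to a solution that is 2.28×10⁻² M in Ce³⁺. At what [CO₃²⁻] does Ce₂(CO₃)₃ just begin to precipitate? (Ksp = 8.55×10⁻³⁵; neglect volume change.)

Precipitation of each salt begins when its ion product equals Ksp.
Ce₂(CO₃)₃(s) ⇌ 2 Ce³⁺(aq) + 3 CO₃²⁻(aq)
Ksp = [Ce³⁺]^2[CO₃²⁻]^3 = [CO₃²⁻]^3(2.28×10⁻²)^2
[CO₃²⁻]^3 = 8.55×10⁻³⁵ / (2.28×10⁻²)^2 = 1.64×10⁻³¹
[CO₃²⁻] = 5.48×10⁻¹¹ M

5.48×10⁻¹¹ M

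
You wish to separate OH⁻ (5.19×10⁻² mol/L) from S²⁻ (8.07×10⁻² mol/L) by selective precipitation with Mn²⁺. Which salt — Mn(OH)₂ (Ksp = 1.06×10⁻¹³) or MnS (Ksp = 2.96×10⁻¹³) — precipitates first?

MnS

A salt starts to precipitate once the ion product Q reaches its Ksp.
For Mn(OH)₂: [Mn²⁺] = (Ksp/[OH⁻]^2) = 3.94×10⁻¹¹ mol/L
For MnS: [Mn²⁺] = (Ksp/[S²⁻]) = 3.67×10⁻¹² mol/L
Since MnS needs less Mn²⁺ to reach saturation, it precipitates first.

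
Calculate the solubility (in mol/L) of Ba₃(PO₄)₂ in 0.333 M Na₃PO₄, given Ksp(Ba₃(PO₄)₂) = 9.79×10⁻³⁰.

1.48×10⁻¹⁰ M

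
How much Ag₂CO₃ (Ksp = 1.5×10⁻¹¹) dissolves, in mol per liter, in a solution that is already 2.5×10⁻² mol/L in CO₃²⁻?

Ag₂CO₃(s) ⇌ 2 Ag⁺(aq) + CO₃²⁻(aq)
Let s be the solubility of Ag₂CO₃ here. The common ion gives [CO₃²⁻] ≈ 2.5×10⁻² mol/L, and [Ag⁺] = 2s.
Ksp = [Ag⁺]^2[CO₃²⁻] = (2s)^2(2.5×10⁻²)
(2s)^2 = 1.5×10⁻¹¹ / (2.5×10⁻²) = 6.0×10⁻¹⁰
s = 1.2×10⁻⁵ mol/L

1.2×10⁻⁵ M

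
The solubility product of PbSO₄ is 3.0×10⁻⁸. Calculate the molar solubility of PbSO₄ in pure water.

PbSO₄(s) ⇌ Pb²⁺(aq) + SO₄²⁻(aq)
Call the molar solubility s, so that [Pb²⁺] = s and [SO₄²⁻] = s.
Ksp = [Pb²⁺][SO₄²⁻] = s · s = s^2
s^2 = 3.0×10⁻⁸
Taking the 2nd root, s = 1.7×10⁻⁴ mol/L.

1.7×10⁻⁴ M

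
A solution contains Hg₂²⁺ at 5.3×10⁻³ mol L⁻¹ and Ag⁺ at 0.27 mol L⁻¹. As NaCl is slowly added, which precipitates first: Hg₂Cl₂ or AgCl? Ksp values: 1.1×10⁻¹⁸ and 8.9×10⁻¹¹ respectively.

Precipitation of each salt begins when its ion product equals Ksp.
For Hg₂Cl₂: [Cl⁻] = (Ksp/[Hg₂²⁺])^(1/2) = 1.4×10⁻⁸ mol L⁻¹
For AgCl: [Cl⁻] = (Ksp/[Ag⁺]) = 3.3×10⁻¹⁰ mol L⁻¹
Since AgCl needs less Cl⁻ to reach saturation, it precipitates first.

AgCl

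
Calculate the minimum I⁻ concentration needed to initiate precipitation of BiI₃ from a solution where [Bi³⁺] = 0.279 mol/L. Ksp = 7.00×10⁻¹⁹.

1.36×10⁻⁶ M

Precipitation begins when Q = Ksp.
BiI₃(s) ⇌ Bi³⁺(aq) + 3 I⁻(aq)
Ksp = [Bi³⁺][I⁻]^3 = [I⁻]^3(0.279)
[I⁻]^3 = 7.00×10⁻¹⁹ / (0.279) = 2.51×10⁻¹⁸
[I⁻] = 1.36×10⁻⁶ mol/L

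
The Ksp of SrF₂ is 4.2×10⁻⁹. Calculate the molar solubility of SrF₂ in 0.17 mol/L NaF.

SrF₂(s) ⇌ Sr²⁺(aq) + 2 F⁻(aq)
The solution already contains F⁻ at 0.17 mol/L. Let s be the molar solubility of SrF₂.
[F⁻] ≈ 0.17 mol/L (common ion dominates); [Sr²⁺] = s.
Ksp = [Sr²⁺][F⁻]^2 = s(0.17)^2
s = 4.2×10⁻⁹ / (0.17)^2 = 1.5×10⁻⁷
s = 1.5×10⁻⁷ mol/L

1.5×10⁻⁷ M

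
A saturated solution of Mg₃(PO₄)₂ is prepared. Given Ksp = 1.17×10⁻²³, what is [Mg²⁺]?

Mg₃(PO₄)₂(s) ⇌ 3 Mg²⁺(aq) + 2 PO₄³⁻(aq)
Let s be the molar solubility. Then [Mg²⁺] = 3s and [PO₄³⁻] = 2s.
Ksp = [Mg²⁺]^3[PO₄³⁻]^2 = (3s)^3 · (2s)^2 = 108s^5 = 1.17×10⁻²³
s = 1.02×10⁻⁵ M
[Mg²⁺] = 3s = 3.05×10⁻⁵ M

3.05×10⁻⁵ M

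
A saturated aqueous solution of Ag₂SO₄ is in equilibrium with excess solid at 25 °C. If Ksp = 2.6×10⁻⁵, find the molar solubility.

Ag₂SO₄(s) ⇌ 2 Ag⁺(aq) + SO₄²⁻(aq)
Call the molar solubility s, so that [Ag⁺] = 2s and [SO₄²⁻] = s.
Ksp = [Ag⁺]^2[SO₄²⁻] = (2s)^2 · s = 4s^3
4s^3 = 2.6×10⁻⁵  ⇒  s^3 = 6.5×10⁻⁶
s = 1.9×10⁻² mol/L

1.9×10⁻² M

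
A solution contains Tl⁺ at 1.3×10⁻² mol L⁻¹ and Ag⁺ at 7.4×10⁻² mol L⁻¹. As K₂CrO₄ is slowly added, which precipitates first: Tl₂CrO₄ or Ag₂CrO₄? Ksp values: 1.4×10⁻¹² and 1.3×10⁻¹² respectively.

Ag₂CrO₄

The threshold for precipitation is Q = Ksp.
For Tl₂CrO₄: [CrO₄²⁻] = (Ksp/[Tl⁺]^2) = 8.3×10⁻⁹ mol L⁻¹
For Ag₂CrO₄: [CrO₄²⁻] = (Ksp/[Ag⁺]^2) = 2.4×10⁻¹⁰ mol L⁻¹
The smaller threshold [CrO₄²⁻] is reached first, so Ag₂CrO₄ precipitates first.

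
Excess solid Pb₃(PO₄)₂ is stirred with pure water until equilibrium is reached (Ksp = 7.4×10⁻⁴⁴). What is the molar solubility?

9.3×10⁻¹⁰ M

Pb₃(PO₄)₂(s) ⇌ 3 Pb²⁺(aq) + 2 PO₄³⁻(aq)
If s mol/L of Pb₃(PO₄)₂ dissolves, [Pb²⁺] = 3s and [PO₄³⁻] = 2s.
Ksp = [Pb²⁺]^3[PO₄³⁻]^2 = (3s)^3 · (2s)^2 = 108s^5
108s^5 = 7.4×10⁻⁴⁴  ⇒  s^5 = 6.9×10⁻⁴⁶
s = (6.9×10⁻⁴⁶)^(1/5) = 9.3×10⁻¹⁰ mol/L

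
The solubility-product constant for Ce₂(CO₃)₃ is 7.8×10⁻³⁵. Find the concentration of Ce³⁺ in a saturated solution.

Ce₂(CO₃)₃(s) ⇌ 2 Ce³⁺(aq) + 3 CO₃²⁻(aq)
For each mole of Ce₂(CO₃)₃ that dissolves per liter, [Ce³⁺] = 2s and [CO₃²⁻] = 3s; let s denote this solubility.
Ksp = [Ce³⁺]^2[CO₃²⁻]^3 = (2s)^2 · (3s)^3 = 108s^5 = 7.8×10⁻³⁵
s = 5.9×10⁻⁸ mol L⁻¹
[Ce³⁺] = 2s = 1.2×10⁻⁷ mol L⁻¹

1.2×10⁻⁷ M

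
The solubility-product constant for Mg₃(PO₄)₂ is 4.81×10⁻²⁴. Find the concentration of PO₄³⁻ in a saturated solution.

Mg₃(PO₄)₂(s) ⇌ 3 Mg²⁺(aq) + 2 PO₄³⁻(aq)
With molar solubility s: [Mg²⁺] = 3s, [PO₄³⁻] = 2s.
Ksp = [Mg²⁺]^3[PO₄³⁻]^2 = (3s)^3 · (2s)^2 = 108s^5 = 4.81×10⁻²⁴
s = 8.51×10⁻⁶ mol L⁻¹
[PO₄³⁻] = 2s = 1.70×10⁻⁵ mol L⁻¹

1.70×10⁻⁵ M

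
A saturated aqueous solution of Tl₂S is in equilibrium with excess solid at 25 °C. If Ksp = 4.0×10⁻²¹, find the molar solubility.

Tl₂S(s) ⇌ 2 Tl⁺(aq) + S²⁻(aq)
For each mole of Tl₂S that dissolves per liter, [Tl⁺] = 2s and [S²⁻] = s; let s denote this solubility.
Ksp = [Tl⁺]^2[S²⁻] = (2s)^2 · s = 4s^3
4s^3 = 4.0×10⁻²¹  ⇒  s^3 = 1.0×10⁻²¹
s = 1.0×10⁻⁷ mol L⁻¹

1.0×10⁻⁷ M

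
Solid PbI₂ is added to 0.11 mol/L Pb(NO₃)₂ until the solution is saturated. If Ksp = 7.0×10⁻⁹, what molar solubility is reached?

1.3×10⁻⁴ M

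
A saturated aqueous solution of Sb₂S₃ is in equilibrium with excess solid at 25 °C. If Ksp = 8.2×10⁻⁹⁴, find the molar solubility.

Sb₂S₃(s) ⇌ 2 Sb³⁺(aq) + 3 S²⁻(aq)
Let s be the molar solubility. Then [Sb³⁺] = 2s and [S²⁻] = 3s.
Ksp = [Sb³⁺]^2[S²⁻]^3 = (2s)^2 · (3s)^3 = 108s^5
108s^5 = 8.2×10⁻⁹⁴  ⇒  s^5 = 7.6×10⁻⁹⁶
s = (7.6×10⁻⁹⁶)^(1/5) = 9.5×10⁻²⁰ M

9.5×10⁻²⁰ M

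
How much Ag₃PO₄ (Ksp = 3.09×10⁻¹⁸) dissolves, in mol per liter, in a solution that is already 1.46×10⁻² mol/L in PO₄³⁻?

1.99×10⁻⁶ M

Ag₃PO₄(s) ⇌ 3 Ag⁺(aq) + PO₄³⁻(aq)
The solution already contains PO₄³⁻ at 1.46×10⁻² mol/L. Let s be the molar solubility of Ag₃PO₄.
[PO₄³⁻] ≈ 1.46×10⁻² mol/L (common ion dominates); [Ag⁺] = 3s.
Ksp = [Ag⁺]^3[PO₄³⁻] = (3s)^3(1.46×10⁻²)
(3s)^3 = 3.09×10⁻¹⁸ / (1.46×10⁻²) = 2.12×10⁻¹⁶
s = 1.99×10⁻⁶ mol/L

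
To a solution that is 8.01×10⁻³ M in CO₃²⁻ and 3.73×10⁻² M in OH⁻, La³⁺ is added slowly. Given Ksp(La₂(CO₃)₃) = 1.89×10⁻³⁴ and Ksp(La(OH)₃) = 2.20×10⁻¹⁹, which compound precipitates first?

La(OH)₃

Precipitation of each salt begins when its ion product equals Ksp.
For La₂(CO₃)₃: [La³⁺] = (Ksp/[CO₃²⁻]^3)^(1/2) = 1.92×10⁻¹⁴ M
For La(OH)₃: [La³⁺] = (Ksp/[OH⁻]^3) = 4.24×10⁻¹⁵ M
The smaller threshold [La³⁺] is reached first, so La(OH)₃ precipitates first.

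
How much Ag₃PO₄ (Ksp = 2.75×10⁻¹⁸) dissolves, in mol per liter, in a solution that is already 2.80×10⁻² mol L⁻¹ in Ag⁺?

Ag₃PO₄(s) ⇌ 3 Ag⁺(aq) + PO₄³⁻(aq)
The solution already contains Ag⁺ at 2.80×10⁻² mol L⁻¹. Let s be the molar solubility of Ag₃PO₄.
[Ag⁺] ≈ 2.80×10⁻² mol L⁻¹ (common ion dominates); [PO₄³⁻] = s.
Ksp = [Ag⁺]^3[PO₄³⁻] = (2.80×10⁻²)^3s
s = 2.75×10⁻¹⁸ / (2.80×10⁻²)^3 = 1.25×10⁻¹³
s = 1.25×10⁻¹³ mol L⁻¹

1.25×10⁻¹³ M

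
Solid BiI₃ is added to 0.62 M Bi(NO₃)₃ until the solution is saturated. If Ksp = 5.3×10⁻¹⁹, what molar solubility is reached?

3.2×10⁻⁷ M

BiI₃(s) ⇌ Bi³⁺(aq) + 3 I⁻(aq)
With Bi³⁺ already at 0.62 M and s small, take [Bi³⁺] ≈ 0.62 M and [I⁻] = 3s.
Ksp = [Bi³⁺][I⁻]^3 = (0.62)(3s)^3
(3s)^3 = 5.3×10⁻¹⁹ / (0.62) = 8.5×10⁻¹⁹
s = 3.2×10⁻⁷ M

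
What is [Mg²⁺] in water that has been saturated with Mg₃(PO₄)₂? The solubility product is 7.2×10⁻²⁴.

2.8×10⁻⁵ M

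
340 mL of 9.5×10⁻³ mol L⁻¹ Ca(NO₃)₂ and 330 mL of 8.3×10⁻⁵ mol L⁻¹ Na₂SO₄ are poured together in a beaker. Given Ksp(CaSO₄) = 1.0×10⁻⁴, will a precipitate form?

Total volume after mixing = 340 + 330 = 670 mL.
[Ca²⁺] = (9.5×10⁻³)(340)/670 = 4.8×10⁻³ mol L⁻¹
[SO₄²⁻] = (8.3×10⁻⁵)(330)/670 = 4.1×10⁻⁵ mol L⁻¹
Q = [Ca²⁺][SO₄²⁻] = 2.0×10⁻⁷
Q < Ksp (2.0×10⁻⁷ vs 1.0×10⁻⁴); the solution remains unsaturated and no precipitate forms.

No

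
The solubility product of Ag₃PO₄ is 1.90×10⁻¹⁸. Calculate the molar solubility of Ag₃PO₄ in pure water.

Ag₃PO₄(s) ⇌ 3 Ag⁺(aq) + PO₄³⁻(aq)
For each mole of Ag₃PO₄ that dissolves per liter, [Ag⁺] = 3s and [PO₄³⁻] = s; let s denote this solubility.
Ksp = [Ag⁺]^3[PO₄³⁻] = (3s)^3 · s = 27s^4
27s^4 = 1.90×10⁻¹⁸  ⇒  s^4 = 7.04×10⁻²⁰
s = (7.04×10⁻²⁰)^(1/4) = 1.63×10⁻⁵ mol L⁻¹

1.63×10⁻⁵ M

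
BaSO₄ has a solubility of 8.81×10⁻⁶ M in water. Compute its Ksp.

BaSO₄(s) ⇌ Ba²⁺(aq) + SO₄²⁻(aq)
Call the molar solubility s, so that [Ba²⁺] = s and [SO₄²⁻] = s.
Ksp = [Ba²⁺][SO₄²⁻] = s · s = s^2
Ksp = (8.81×10⁻⁶)^2 = 7.76×10⁻¹¹

Ksp = 7.76×10⁻¹¹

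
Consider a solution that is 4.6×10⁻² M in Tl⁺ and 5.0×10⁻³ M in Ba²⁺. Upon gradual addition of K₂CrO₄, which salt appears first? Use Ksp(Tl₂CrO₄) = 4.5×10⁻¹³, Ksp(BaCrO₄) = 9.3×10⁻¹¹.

Tl₂CrO₄

Precipitation of each salt begins when its ion product equals Ksp.
For Tl₂CrO₄: [CrO₄²⁻] = (Ksp/[Tl⁺]^2) = 2.1×10⁻¹⁰ M
For BaCrO₄: [CrO₄²⁻] = (Ksp/[Ba²⁺]) = 1.9×10⁻⁸ M
The smaller threshold [CrO₄²⁻] is reached first, so Tl₂CrO₄ precipitates first.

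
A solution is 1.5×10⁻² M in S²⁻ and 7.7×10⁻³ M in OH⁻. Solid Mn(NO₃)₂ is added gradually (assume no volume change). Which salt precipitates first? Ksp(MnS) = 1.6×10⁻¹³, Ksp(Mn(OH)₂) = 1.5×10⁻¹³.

Precipitation begins when Q = Ksp.
For MnS: [Mn²⁺] = (Ksp/[S²⁻]) = 1.1×10⁻¹¹ M
For Mn(OH)₂: [Mn²⁺] = (Ksp/[OH⁻]^2) = 2.5×10⁻⁹ M
Since MnS needs less Mn²⁺ to reach saturation, it precipitates first.

MnS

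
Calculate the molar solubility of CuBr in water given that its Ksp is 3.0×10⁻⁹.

5.5×10⁻⁵ M

CuBr(s) ⇌ Cu⁺(aq) + Br⁻(aq)
Call the molar solubility s, so that [Cu⁺] = s and [Br⁻] = s.
Ksp = [Cu⁺][Br⁻] = s · s = s^2
s^2 = 3.0×10⁻⁹
s = 5.5×10⁻⁵ mol/L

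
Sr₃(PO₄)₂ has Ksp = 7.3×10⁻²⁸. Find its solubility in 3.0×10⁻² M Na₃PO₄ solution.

3.1×10⁻⁹ M

Sr₃(PO₄)₂(s) ⇌ 3 Sr²⁺(aq) + 2 PO₄³⁻(aq)
The solution already contains PO₄³⁻ at 3.0×10⁻² M. Let s be the molar solubility of Sr₃(PO₄)₂.
[PO₄³⁻] ≈ 3.0×10⁻² M (common ion dominates); [Sr²⁺] = 3s.
Ksp = [Sr²⁺]^3[PO₄³⁻]^2 = (3s)^3(3.0×10⁻²)^2
(3s)^3 = 7.3×10⁻²⁸ / (3.0×10⁻²)^2 = 8.1×10⁻²⁵
s = 3.1×10⁻⁹ M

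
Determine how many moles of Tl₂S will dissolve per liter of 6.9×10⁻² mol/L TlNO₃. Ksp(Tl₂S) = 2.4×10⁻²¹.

5.0×10⁻¹⁹ M

Tl₂S(s) ⇌ 2 Tl⁺(aq) + S²⁻(aq)
The solution already contains Tl⁺ at 6.9×10⁻² mol/L. Let s be the molar solubility of Tl₂S.
[Tl⁺] ≈ 6.9×10⁻² mol/L (common ion dominates); [S²⁻] = s.
Ksp = [Tl⁺]^2[S²⁻] = (6.9×10⁻²)^2s
s = 2.4×10⁻²¹ / (6.9×10⁻²)^2 = 5.0×10⁻¹⁹
s = 5.0×10⁻¹⁹ mol/L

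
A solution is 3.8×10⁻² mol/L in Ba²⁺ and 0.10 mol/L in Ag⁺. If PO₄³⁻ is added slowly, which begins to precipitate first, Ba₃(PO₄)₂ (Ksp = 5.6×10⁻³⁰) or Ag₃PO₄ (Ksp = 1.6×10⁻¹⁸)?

Each salt precipitates once Q = Ksp for that salt.
For Ba₃(PO₄)₂: [PO₄³⁻] = (Ksp/[Ba²⁺]^3)^(1/2) = 3.2×10⁻¹³ mol/L
For Ag₃PO₄: [PO₄³⁻] = (Ksp/[Ag⁺]^3) = 1.6×10⁻¹⁵ mol/L
Since Ag₃PO₄ needs less PO₄³⁻ to reach saturation, it precipitates first.

Ag₃PO₄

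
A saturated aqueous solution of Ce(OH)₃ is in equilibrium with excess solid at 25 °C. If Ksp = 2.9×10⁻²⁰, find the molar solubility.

Ce(OH)₃(s) ⇌ Ce³⁺(aq) + 3 OH⁻(aq)
For each mole of Ce(OH)₃ that dissolves per liter, [Ce³⁺] = s and [OH⁻] = 3s; let s denote this solubility.
Ksp = [Ce³⁺][OH⁻]^3 = s · (3s)^3 = 27s^4
27s^4 = 2.9×10⁻²⁰  ⇒  s^4 = 1.1×10⁻²¹
s = (1.1×10⁻²¹)^(1/4) = 5.7×10⁻⁶ mol L⁻¹

5.7×10⁻⁶ M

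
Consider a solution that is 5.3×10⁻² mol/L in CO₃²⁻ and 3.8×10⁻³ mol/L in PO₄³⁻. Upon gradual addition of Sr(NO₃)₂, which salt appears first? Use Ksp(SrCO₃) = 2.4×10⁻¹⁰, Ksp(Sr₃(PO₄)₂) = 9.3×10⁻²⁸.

The threshold for precipitation is Q = Ksp.
For SrCO₃: [Sr²⁺] = (Ksp/[CO₃²⁻]) = 4.5×10⁻⁹ mol/L
For Sr₃(PO₄)₂: [Sr²⁺] = (Ksp/[PO₄³⁻]^2)^(1/3) = 4.0×10⁻⁸ mol/L
Since SrCO₃ needs less Sr²⁺ to reach saturation, it precipitates first.

SrCO₃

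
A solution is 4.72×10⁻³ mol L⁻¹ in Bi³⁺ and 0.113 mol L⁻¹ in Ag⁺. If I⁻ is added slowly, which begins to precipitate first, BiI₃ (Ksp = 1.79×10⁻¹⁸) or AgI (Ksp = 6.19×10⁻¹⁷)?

AgI

Precipitation of each salt begins when its ion product equals Ksp.
For BiI₃: [I⁻] = (Ksp/[Bi³⁺])^(1/3) = 7.24×10⁻⁶ mol L⁻¹
For AgI: [I⁻] = (Ksp/[Ag⁺]) = 5.48×10⁻¹⁶ mol L⁻¹
The smaller threshold [I⁻] is reached first, so AgI precipitates first.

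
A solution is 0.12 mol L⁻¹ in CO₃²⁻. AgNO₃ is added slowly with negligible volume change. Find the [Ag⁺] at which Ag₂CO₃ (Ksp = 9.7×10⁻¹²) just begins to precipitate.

Precipitation begins when Q = Ksp.
Ag₂CO₃(s) ⇌ 2 Ag⁺(aq) + CO₃²⁻(aq)
Ksp = [Ag⁺]^2[CO₃²⁻] = [Ag⁺]^2(0.12)
[Ag⁺]^2 = 9.7×10⁻¹² / (0.12) = 8.1×10⁻¹¹
[Ag⁺] = 9.0×10⁻⁶ mol L⁻¹

9.0×10⁻⁶ M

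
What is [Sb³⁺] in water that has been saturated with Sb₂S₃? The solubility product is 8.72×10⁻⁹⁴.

1.92×10⁻¹⁹ M

Sb₂S₃(s) ⇌ 2 Sb³⁺(aq) + 3 S²⁻(aq)
With molar solubility s: [Sb³⁺] = 2s, [S²⁻] = 3s.
Ksp = [Sb³⁺]^2[S²⁻]^3 = (2s)^2 · (3s)^3 = 108s^5 = 8.72×10⁻⁹⁴
s = 9.58×10⁻²⁰ M
[Sb³⁺] = 2s = 1.92×10⁻¹⁹ M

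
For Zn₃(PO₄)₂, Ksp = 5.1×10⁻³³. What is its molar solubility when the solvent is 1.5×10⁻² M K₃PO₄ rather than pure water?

Zn₃(PO₄)₂(s) ⇌ 3 Zn²⁺(aq) + 2 PO₄³⁻(aq)
With PO₄³⁻ already at 1.5×10⁻² M and s small, take [PO₄³⁻] ≈ 1.5×10⁻² M and [Zn²⁺] = 3s.
Ksp = [Zn²⁺]^3[PO₄³⁻]^2 = (3s)^3(1.5×10⁻²)^2
(3s)^3 = 5.1×10⁻³³ / (1.5×10⁻²)^2 = 2.3×10⁻²⁹
s = 9.4×10⁻¹¹ M

9.4×10⁻¹¹ M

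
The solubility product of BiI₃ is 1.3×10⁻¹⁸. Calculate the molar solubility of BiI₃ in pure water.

1.5×10⁻⁵ M

BiI₃(s) ⇌ Bi³⁺(aq) + 3 I⁻(aq)
If s mol/L of BiI₃ dissolves, [Bi³⁺] = s and [I⁻] = 3s.
Ksp = [Bi³⁺][I⁻]^3 = s · (3s)^3 = 27s^4
27s^4 = 1.3×10⁻¹⁸  ⇒  s^4 = 4.8×10⁻²⁰
s = 1.5×10⁻⁵ mol/L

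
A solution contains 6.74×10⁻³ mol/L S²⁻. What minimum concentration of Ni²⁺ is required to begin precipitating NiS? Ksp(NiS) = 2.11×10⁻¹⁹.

3.13×10⁻¹⁷ M

Each salt precipitates once Q = Ksp for that salt.
NiS(s) ⇌ Ni²⁺(aq) + S²⁻(aq)
Ksp = [Ni²⁺][S²⁻] = [Ni²⁺](6.74×10⁻³)
[Ni²⁺] = 2.11×10⁻¹⁹ / (6.74×10⁻³) = 3.13×10⁻¹⁷
[Ni²⁺] = 3.13×10⁻¹⁷ mol/L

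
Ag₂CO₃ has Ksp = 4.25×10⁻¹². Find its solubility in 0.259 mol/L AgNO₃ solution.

6.34×10⁻¹¹ M

Ag₂CO₃(s) ⇌ 2 Ag⁺(aq) + CO₃²⁻(aq)
The solution already contains Ag⁺ at 0.259 mol/L. Let s be the molar solubility of Ag₂CO₃.
[Ag⁺] ≈ 0.259 mol/L (common ion dominates); [CO₃²⁻] = s.
Ksp = [Ag⁺]^2[CO₃²⁻] = (0.259)^2s
s = 4.25×10⁻¹² / (0.259)^2 = 6.34×10⁻¹¹
s = 6.34×10⁻¹¹ mol/L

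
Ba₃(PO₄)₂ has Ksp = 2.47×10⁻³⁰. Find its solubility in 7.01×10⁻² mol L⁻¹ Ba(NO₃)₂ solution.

4.23×10⁻¹⁴ M

Ba₃(PO₄)₂(s) ⇌ 3 Ba²⁺(aq) + 2 PO₄³⁻(aq)
Let s be the solubility of Ba₃(PO₄)₂ here. The common ion gives [Ba²⁺] ≈ 7.01×10⁻² mol L⁻¹, and [PO₄³⁻] = 2s.
Ksp = [Ba²⁺]^3[PO₄³⁻]^2 = (7.01×10⁻²)^3(2s)^2
(2s)^2 = 2.47×10⁻³⁰ / (7.01×10⁻²)^3 = 7.17×10⁻²⁷
s = 4.23×10⁻¹⁴ mol L⁻¹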